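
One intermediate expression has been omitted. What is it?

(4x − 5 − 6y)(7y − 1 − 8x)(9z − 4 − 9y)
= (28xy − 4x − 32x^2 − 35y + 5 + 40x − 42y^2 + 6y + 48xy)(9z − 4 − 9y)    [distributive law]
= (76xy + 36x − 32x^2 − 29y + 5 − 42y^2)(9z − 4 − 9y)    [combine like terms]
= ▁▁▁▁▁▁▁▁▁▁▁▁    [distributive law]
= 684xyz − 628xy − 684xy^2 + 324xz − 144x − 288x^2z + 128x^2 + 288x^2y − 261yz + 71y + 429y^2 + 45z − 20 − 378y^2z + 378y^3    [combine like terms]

By distributive law:

684xyz − 304xy − 684xy^2 + 324xz − 144x − 324xy − 288x^2z + 128x^2 + 288x^2y − 261yz + 116y + 261y^2 + 45z − 20 − 45y − 378y^2z + 168y^2 + 378y^3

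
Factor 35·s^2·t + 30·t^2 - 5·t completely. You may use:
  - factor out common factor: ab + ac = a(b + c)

5·t(7·s^2 + 6·t - 1)

35·s^2·t + 30·t^2 - 5·t
= 5(7·s^2·t + 6·t^2 - t)    [factor out 5]
= 5·t(7·s^2 + 6·t - 1)    [factor out t]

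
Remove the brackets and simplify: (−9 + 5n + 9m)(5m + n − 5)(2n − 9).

−486mn + 810m − 113n^2 + 396n − 405 + 68mn^2 + 10n^3 + 90m^2n − 405m^2

(−9 + 5n + 9m)(5m + n − 5)(2n − 9)
= (−45m − 9n + 45 + 25mn + 5n^2 − 25n + 45m^2 + 9mn − 45m)(2n − 9)    [distributive law]
= (−90m − 34n + 45 + 34mn + 5n^2 + 45m^2)(2n − 9)    [combine like terms]
= −180mn + 810m − 68n^2 + 306n + 90n − 405 + 68mn^2 − 306mn + 10n^3 − 45n^2 + 90m^2n − 405m^2    [distributive law]
= −486mn + 810m − 113n^2 + 396n − 405 + 68mn^2 + 10n^3 + 90m^2n − 405m^2    [combine like terms]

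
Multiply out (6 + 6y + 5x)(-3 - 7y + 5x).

(6 + 6y + 5x)(-3 - 7y + 5x)
= -18 - 42y + 30x - 18y - 42y^2 + 30xy - 15x - 35xy + 25x^2    [distributive law]
= -18 - 60y + 15x - 42y^2 - 5xy + 25x^2    [combine like terms]

-18 - 60y + 15x - 42y^2 - 5xy + 25x^2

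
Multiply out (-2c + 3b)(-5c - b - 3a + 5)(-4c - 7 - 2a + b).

(-2c + 3b)(-5c - b - 3a + 5)(-4c - 7 - 2a + b)
= (10c^2 + 2bc + 6ac - 10c - 15bc - 3b^2 - 9ab + 15b)(-4c - 7 - 2a + b)    [distributive law]
= (10c^2 - 13bc + 6ac - 10c - 3b^2 - 9ab + 15b)(-4c - 7 - 2a + b)    [combine like terms]
= -40c^3 - 70c^2 - 20ac^2 + 10bc^2 + 52bc^2 + 91bc + 26abc - 13b^2c - 24ac^2 - 42ac - 12a^2c + 6abc + 40c^2 + 70c + 20ac - 10bc + 12b^2c + 21b^2 + 6ab^2 - 3b^3 + 36abc + 63ab + 18a^2b - 9ab^2 - 60bc - 105b - 30ab + 15b^2    [distributive law]
= -40c^3 - 30c^2 - 44ac^2 + 62bc^2 + 21bc + 68abc - b^2c - 22ac - 12a^2c + 70c + 36b^2 - 3ab^2 - 3b^3 + 33ab + 18a^2b - 105b    [combine like terms]

-40c^3 - 30c^2 - 44ac^2 + 62bc^2 + 21bc + 68abc - b^2c - 22ac - 12a^2c + 70c + 36b^2 - 3ab^2 - 3b^3 + 33ab + 18a^2b - 105b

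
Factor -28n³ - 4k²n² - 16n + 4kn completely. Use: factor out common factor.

-28n³ - 4k²n² - 16n + 4kn
= 4(-7n³ - k²n² - 4n + kn)    [factor out 4]
= 4n(-7n² - k²n - 4 + k)    [factor out n]

4n(-7n² - k²n - 4 + k)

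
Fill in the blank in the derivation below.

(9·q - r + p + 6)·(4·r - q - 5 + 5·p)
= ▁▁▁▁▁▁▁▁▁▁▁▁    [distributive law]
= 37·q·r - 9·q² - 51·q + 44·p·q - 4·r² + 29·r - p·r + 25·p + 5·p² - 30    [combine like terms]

Applying distributive law to the line above:

36·q·r - 9·q² - 45·q + 45·p·q - 4·r² + q·r + 5·r - 5·p·r + 4·p·r - p·q - 5·p + 5·p² + 24·r - 6·q - 30 + 30·p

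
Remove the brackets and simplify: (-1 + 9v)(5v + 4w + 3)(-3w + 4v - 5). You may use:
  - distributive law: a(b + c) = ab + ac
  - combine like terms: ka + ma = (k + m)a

-262vw - 137v^2 - 122v + 12w^2 + 29w + 15 + 9v^2w + 180v^3 - 108vw^2

(-1 + 9v)(5v + 4w + 3)(-3w + 4v - 5)
= (-5v - 4w - 3 + 45v^2 + 36vw + 27v)(-3w + 4v - 5)    [distributive law]
= (22v - 4w - 3 + 45v^2 + 36vw)(-3w + 4v - 5)    [combine like terms]
= -66vw + 88v^2 - 110v + 12w^2 - 16vw + 20w + 9w - 12v + 15 - 135v^2w + 180v^3 - 225v^2 - 108vw^2 + 144v^2w - 180vw    [distributive law]
= -262vw - 137v^2 - 122v + 12w^2 + 29w + 15 + 9v^2w + 180v^3 - 108vw^2    [combine like terms]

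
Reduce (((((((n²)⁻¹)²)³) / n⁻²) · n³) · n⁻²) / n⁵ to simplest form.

(((((((n²)⁻¹)²)³) / n⁻²) · n³) · n⁻²) / n⁵
= ((((((n²)⁻¹)⁶) / n⁻²) · n³) · n⁻²) / n⁵    [power of a power]
= (((((n²)⁻⁶) / n⁻²) · n³) · n⁻²) / n⁵    [power of a power]
= (((n⁻¹² / n⁻²) · n³) · n⁻²) / n⁵    [power of a power]
= ((n⁻¹⁰ · n³) · n⁻²) / n⁵    [quotient of powers]
= (n⁻⁷ · n⁻²) / n⁵    [product of powers]
= n⁻⁹ / n⁵    [product of powers]
= n⁻¹⁴    [quotient of powers]

n⁻¹⁴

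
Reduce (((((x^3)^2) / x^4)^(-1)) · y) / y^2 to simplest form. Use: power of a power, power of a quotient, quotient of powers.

(((((x^3)^2) / x^4)^(-1)) · y) / y^2
= (((((x^3)^2)^(-1)) / ((x^4)^(-1))) · y) / y^2    [power of a quotient]
= ((((x^3)^(-2)) / ((x^4)^(-1))) · y) / y^2    [power of a power]
= ((x^(-6) / ((x^4)^(-1))) · y) / y^2    [power of a power]
= ((x^(-6) / x^(-4)) · y) / y^2    [power of a power]
= (x^(-2) · y) / y^2    [quotient of powers]
= x^(-2)y^(-1)    [quotient of powers]

x^(-2)y^(-1)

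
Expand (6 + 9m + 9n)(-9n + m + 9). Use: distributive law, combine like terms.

(6 + 9m + 9n)(-9n + m + 9)
= -54n + 6m + 54 - 81mn + 9m² + 81m - 81n² + 9mn + 81n    [distributive law]
= 27n + 87m + 54 - 72mn + 9m² - 81n²    [combine like terms]

27n + 87m + 54 - 72mn + 9m² - 81n²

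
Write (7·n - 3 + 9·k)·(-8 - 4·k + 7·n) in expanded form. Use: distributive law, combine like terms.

(7·n - 3 + 9·k)·(-8 - 4·k + 7·n)
= -56·n - 28·k·n + 49·n^2 + 24 + 12·k - 21·n - 72·k - 36·k^2 + 63·k·n    [distributive law]
= -77·n + 35·k·n + 49·n^2 + 24 - 60·k - 36·k^2    [combine like terms]

-77·n + 35·k·n + 49·n^2 + 24 - 60·k - 36·k^2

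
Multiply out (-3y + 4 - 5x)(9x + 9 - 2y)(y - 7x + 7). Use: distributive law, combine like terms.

-59xy^2 + 74x^2y + 117xy + 7y^2 - 209y + 6y^3 - 252x^2 - 315x + 252 + 315x^3

(-3y + 4 - 5x)(9x + 9 - 2y)(y - 7x + 7)
= (-27xy - 27y + 6y^2 + 36x + 36 - 8y - 45x^2 - 45x + 10xy)(y - 7x + 7)    [distributive law]
= (-17xy - 35y + 6y^2 - 9x + 36 - 45x^2)(y - 7x + 7)    [combine like terms]
= -17xy^2 + 119x^2y - 119xy - 35y^2 + 245xy - 245y + 6y^3 - 42xy^2 + 42y^2 - 9xy + 63x^2 - 63x + 36y - 252x + 252 - 45x^2y + 315x^3 - 315x^2    [distributive law]
= -59xy^2 + 74x^2y + 117xy + 7y^2 - 209y + 6y^3 - 252x^2 - 315x + 252 + 315x^3    [combine like terms]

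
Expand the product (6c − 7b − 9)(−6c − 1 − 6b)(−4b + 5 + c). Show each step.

(6c − 7b − 9)(−6c − 1 − 6b)(−4b + 5 + c)
= (−36c^2 − 6c − 36bc + 42bc + 7b + 42b^2 + 54c + 9 + 54b)(−4b + 5 + c)    [distributive law]
= (−36c^2 + 48c + 6bc + 61b + 42b^2 + 9)(−4b + 5 + c)    [combine like terms]
= 144bc^2 − 180c^2 − 36c^3 − 192bc + 240c + 48c^2 − 24b^2c + 30bc + 6bc^2 − 244b^2 + 305b + 61bc − 168b^3 + 210b^2 + 42b^2c − 36b + 45 + 9c    [distributive law]
= 150bc^2 − 132c^2 − 36c^3 − 101bc + 249c + 18b^2c − 34b^2 + 269b − 168b^3 + 45    [combine like terms]

150bc^2 − 132c^2 − 36c^3 − 101bc + 249c + 18b^2c − 34b^2 + 269b − 168b^3 + 45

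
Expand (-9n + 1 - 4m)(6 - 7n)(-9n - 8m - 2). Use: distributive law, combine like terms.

423n² + 648mn + 68n - 567n³ - 756mn² - 12 + 192m² - 224m²n

(-9n + 1 - 4m)(6 - 7n)(-9n - 8m - 2)
= (-54n + 63n² + 6 - 7n - 24m + 28mn)(-9n - 8m - 2)    [distributive law]
= (-61n + 63n² + 6 - 24m + 28mn)(-9n - 8m - 2)    [combine like terms]
= 549n² + 488mn + 122n - 567n³ - 504mn² - 126n² - 54n - 48m - 12 + 216mn + 192m² + 48m - 252mn² - 224m²n - 56mn    [distributive law]
= 423n² + 648mn + 68n - 567n³ - 756mn² - 12 + 192m² - 224m²n    [combine like terms]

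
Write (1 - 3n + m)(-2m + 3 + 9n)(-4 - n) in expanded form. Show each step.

(1 - 3n + m)(-2m + 3 + 9n)(-4 - n)
= (-2m + 3 + 9n + 6mn - 9n - 27n^2 - 2m^2 + 3m + 9mn)(-4 - n)    [distributive law]
= (m + 3 + 15mn - 27n^2 - 2m^2)(-4 - n)    [combine like terms]
= -4m - mn - 12 - 3n - 60mn - 15mn^2 + 108n^2 + 27n^3 + 8m^2 + 2m^2n    [distributive law]
= -4m - 61mn - 12 - 3n - 15mn^2 + 108n^2 + 27n^3 + 8m^2 + 2m^2n    [combine like terms]

-4m - 61mn - 12 - 3n - 15mn^2 + 108n^2 + 27n^3 + 8m^2 + 2m^2n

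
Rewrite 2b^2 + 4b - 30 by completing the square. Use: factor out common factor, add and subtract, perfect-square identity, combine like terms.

2b^2 + 4b - 30
= 2(b^2 + 2b) - 30    [factor out 2 from the b-terms]
= 2(b^2 + 2b + 1 - 1) - 30    [add and subtract 1 inside the bracket]
= 2(b + 1)^2 - 2 - 30    [perfect-square identity]
= 2(b + 1)^2 - 32    [combine constants]

2(b + 1)^2 - 32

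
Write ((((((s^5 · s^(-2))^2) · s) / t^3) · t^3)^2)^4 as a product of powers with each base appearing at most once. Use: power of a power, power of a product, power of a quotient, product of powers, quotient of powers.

s^56

((((((s^5 · s^(-2))^2) · s) / t^3) · t^3)^2)^4
= (((((s^5 · s^(-2))^2) · s) / t^3) · t^3)^8    [power of a power]
= (((((s^5 · s^(-2))^2) · s) / t^3)^8) · ((t^3)^8)    [power of a product]
= (((((s^5 · s^(-2))^2) · s)^8) / ((t^3)^8)) · ((t^3)^8)    [power of a quotient]
= (((((s^5 · s^(-2))^2)^8) · (s^8)) / ((t^3)^8)) · ((t^3)^8)    [power of a product]
= ((((s^5 · s^(-2))^16) · (s^8)) / ((t^3)^8)) · ((t^3)^8)    [power of a power]
= (((((s^5)^16) · ((s^(-2))^16)) · (s^8)) / ((t^3)^8)) · ((t^3)^8)    [power of a product]
= (((s^80 · ((s^(-2))^16)) · (s^8)) / ((t^3)^8)) · ((t^3)^8)    [power of a power]
= (((s^80 · s^(-32)) · (s^8)) / ((t^3)^8)) · ((t^3)^8)    [power of a power]
= ((s^48 · (s^8)) / ((t^3)^8)) · ((t^3)^8)    [product of powers]
= (s^56 / ((t^3)^8)) · ((t^3)^8)    [product of powers]
= (s^56 / t^24) · ((t^3)^8)    [power of a power]
= (s^56 / t^24) · t^24    [power of a power]
= s^56    [quotient of powers]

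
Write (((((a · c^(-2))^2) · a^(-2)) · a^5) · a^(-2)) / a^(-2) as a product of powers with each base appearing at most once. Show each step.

a^5c^(-4)

(((((a · c^(-2))^2) · a^(-2)) · a^5) · a^(-2)) / a^(-2)
= (((((a^2) · ((c^(-2))^2)) · a^(-2)) · a^5) · a^(-2)) / a^(-2)    [power of a product]
= ((((a^2 · c^(-4)) · a^(-2)) · a^5) · a^(-2)) / a^(-2)    [power of a power]
= a^5c^(-4)    [quotient of powers; product of powers]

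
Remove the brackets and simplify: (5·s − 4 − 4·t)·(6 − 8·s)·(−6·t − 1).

−404·s·t − 62·s + 240·s²·t + 40·s² + 168·t + 24 + 144·t² − 192·s·t²

(5·s − 4 − 4·t)·(6 − 8·s)·(−6·t − 1)
= (30·s − 40·s² − 24 + 32·s − 24·t + 32·s·t)·(−6·t − 1)    [distributive law]
= (62·s − 40·s² − 24 − 24·t + 32·s·t)·(−6·t − 1)    [combine like terms]
= −372·s·t − 62·s + 240·s²·t + 40·s² + 144·t + 24 + 144·t² + 24·t − 192·s·t² − 32·s·t    [distributive law]
= −404·s·t − 62·s + 240·s²·t + 40·s² + 168·t + 24 + 144·t² − 192·s·t²    [combine like terms]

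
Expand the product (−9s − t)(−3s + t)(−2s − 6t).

(−9s − t)(−3s + t)(−2s − 6t)
= (27s² − 9st + 3st − t²)(−2s − 6t)    [distributive law]
= (27s² − 6st − t²)(−2s − 6t)    [combine like terms]
= −54s³ − 162s²t + 12s²t + 36st² + 2st² + 6t³    [distributive law]
= −54s³ − 150s²t + 38st² + 6t³    [combine like terms]

−54s³ − 150s²t + 38st² + 6t³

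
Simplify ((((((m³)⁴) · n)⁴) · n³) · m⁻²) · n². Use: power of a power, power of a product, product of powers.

((((((m³)⁴) · n)⁴) · n³) · m⁻²) · n²
= ((((((m³)⁴)⁴) · (n⁴)) · n³) · m⁻²) · n²    [power of a product]
= (((((m³)¹⁶) · (n⁴)) · n³) · m⁻²) · n²    [power of a power]
= (((m⁴⁸ · (n⁴)) · n³) · m⁻²) · n²    [power of a power]
= m⁴⁶n⁹    [product of powers]

m⁴⁶n⁹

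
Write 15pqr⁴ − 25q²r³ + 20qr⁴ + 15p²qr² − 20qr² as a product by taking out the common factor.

15pqr⁴ − 25q²r³ + 20qr⁴ + 15p²qr² − 20qr²
= 5(3pqr⁴ − 5q²r³ + 4qr⁴ + 3p²qr² − 4qr²)    [factor out 5]
= 5qr²(3pr² − 5qr + 4r² + 3p² − 4)    [factor out qr²]

5qr²(3pr² − 5qr + 4r² + 3p² − 4)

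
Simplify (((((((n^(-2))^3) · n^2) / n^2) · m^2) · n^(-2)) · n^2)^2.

(((((((n^(-2))^3) · n^2) / n^2) · m^2) · n^(-2)) · n^2)^2
= (((((((n^(-2))^3) · n^2) / n^2) · m^2) · n^(-2))^2) · ((n^2)^2)    [power of a product]
= (((((((n^(-2))^3) · n^2) / n^2) · m^2)^2) · ((n^(-2))^2)) · ((n^2)^2)    [power of a product]
= (((((((n^(-2))^3) · n^2) / n^2)^2) · ((m^2)^2)) · ((n^(-2))^2)) · ((n^2)^2)    [power of a product]
= (((((((n^(-2))^3) · n^2)^2) / ((n^2)^2)) · ((m^2)^2)) · ((n^(-2))^2)) · ((n^2)^2)    [power of a quotient]
= (((((((n^(-2))^3)^2) · ((n^2)^2)) / ((n^2)^2)) · ((m^2)^2)) · ((n^(-2))^2)) · ((n^2)^2)    [power of a product]
= ((((((n^(-2))^6) · ((n^2)^2)) / ((n^2)^2)) · ((m^2)^2)) · ((n^(-2))^2)) · ((n^2)^2)    [power of a power]
= ((((n^(-12) · ((n^2)^2)) / ((n^2)^2)) · ((m^2)^2)) · ((n^(-2))^2)) · ((n^2)^2)    [power of a power]
= ((((n^(-12) · n^4) / ((n^2)^2)) · ((m^2)^2)) · ((n^(-2))^2)) · ((n^2)^2)    [power of a power]
= (((n^(-8) / ((n^2)^2)) · ((m^2)^2)) · ((n^(-2))^2)) · ((n^2)^2)    [product of powers]
= (((n^(-8) / n^4) · ((m^2)^2)) · ((n^(-2))^2)) · ((n^2)^2)    [power of a power]
= ((n^(-12) · ((m^2)^2)) · ((n^(-2))^2)) · ((n^2)^2)    [quotient of powers]
= ((n^(-12) · m^4) · ((n^(-2))^2)) · ((n^2)^2)    [power of a power]
= ((n^(-12) · m^4) · n^(-4)) · ((n^2)^2)    [power of a power]
= ((n^(-12) · m^4) · n^(-4)) · n^4    [power of a power]
= m^4n^(-12)    [product of powers]

m^4n^(-12)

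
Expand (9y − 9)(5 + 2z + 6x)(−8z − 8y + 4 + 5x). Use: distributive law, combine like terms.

−144yz − 360y^2 + 540y + 873xy − 144yz^2 − 144y^2z − 342xyz − 432xy^2 + 270x^2y + 288z − 180 − 441x + 144z^2 + 342xz − 270x^2

(9y − 9)(5 + 2z + 6x)(−8z − 8y + 4 + 5x)
= (45y + 18yz + 54xy − 45 − 18z − 54x)(−8z − 8y + 4 + 5x)    [distributive law]
= −360yz − 360y^2 + 180y + 225xy − 144yz^2 − 144y^2z + 72yz + 90xyz − 432xyz − 432xy^2 + 216xy + 270x^2y + 360z + 360y − 180 − 225x + 144z^2 + 144yz − 72z − 90xz + 432xz + 432xy − 216x − 270x^2    [distributive law]
= −144yz − 360y^2 + 540y + 873xy − 144yz^2 − 144y^2z − 342xyz − 432xy^2 + 270x^2y + 288z − 180 − 441x + 144z^2 + 342xz − 270x^2    [combine like terms]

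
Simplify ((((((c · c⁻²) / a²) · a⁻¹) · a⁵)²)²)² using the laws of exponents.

a¹⁶c⁻⁸

((((((c · c⁻²) / a²) · a⁻¹) · a⁵)²)²)²
= (((((c · c⁻²) / a²) · a⁻¹) · a⁵)²)⁴    [power of a power]
= ((((c · c⁻²) / a²) · a⁻¹) · a⁵)⁸    [power of a power]
= ((((c · c⁻²) / a²) · a⁻¹)⁸) · ((a⁵)⁸)    [power of a product]
= ((((c · c⁻²) / a²)⁸) · ((a⁻¹)⁸)) · ((a⁵)⁸)    [power of a product]
= ((((c · c⁻²)⁸) / ((a²)⁸)) · ((a⁻¹)⁸)) · ((a⁵)⁸)    [power of a quotient]
= ((((c⁸) · ((c⁻²)⁸)) / ((a²)⁸)) · ((a⁻¹)⁸)) · ((a⁵)⁸)    [power of a product]
= (((c⁸ · c⁻¹⁶) / ((a²)⁸)) · ((a⁻¹)⁸)) · ((a⁵)⁸)    [power of a power]
= ((c⁻⁸ / ((a²)⁸)) · ((a⁻¹)⁸)) · ((a⁵)⁸)    [product of powers]
= ((c⁻⁸ / a¹⁶) · ((a⁻¹)⁸)) · ((a⁵)⁸)    [power of a power]
= ((c⁻⁸ / a¹⁶) · a⁻⁸) · ((a⁵)⁸)    [power of a power]
= ((c⁻⁸ / a¹⁶) · a⁻⁸) · a⁴⁰    [power of a power]
= a¹⁶c⁻⁸    [quotient of powers; product of powers]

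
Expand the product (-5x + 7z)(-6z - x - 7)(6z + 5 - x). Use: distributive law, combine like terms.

(-5x + 7z)(-6z - x - 7)(6z + 5 - x)
= (30xz + 5x^2 + 35x - 42z^2 - 7xz - 49z)(6z + 5 - x)    [distributive law]
= (23xz + 5x^2 + 35x - 42z^2 - 49z)(6z + 5 - x)    [combine like terms]
= 138xz^2 + 115xz - 23x^2z + 30x^2z + 25x^2 - 5x^3 + 210xz + 175x - 35x^2 - 252z^3 - 210z^2 + 42xz^2 - 294z^2 - 245z + 49xz    [distributive law]
= 180xz^2 + 374xz + 7x^2z - 10x^2 - 5x^3 + 175x - 252z^3 - 504z^2 - 245z    [combine like terms]

180xz^2 + 374xz + 7x^2z - 10x^2 - 5x^3 + 175x - 252z^3 - 504z^2 - 245z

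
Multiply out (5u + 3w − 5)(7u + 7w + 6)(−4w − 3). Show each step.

(5u + 3w − 5)(7u + 7w + 6)(−4w − 3)
= (35u^2 + 35uw + 30u + 21uw + 21w^2 + 18w − 35u − 35w − 30)(−4w − 3)    [distributive law]
= (35u^2 + 56uw − 5u + 21w^2 − 17w − 30)(−4w − 3)    [combine like terms]
= −140u^2w − 105u^2 − 224uw^2 − 168uw + 20uw + 15u − 84w^3 − 63w^2 + 68w^2 + 51w + 120w + 90    [distributive law]
= −140u^2w − 105u^2 − 224uw^2 − 148uw + 15u − 84w^3 + 5w^2 + 171w + 90    [combine like terms]

−140u^2w − 105u^2 − 224uw^2 − 148uw + 15u − 84w^3 + 5w^2 + 171w + 90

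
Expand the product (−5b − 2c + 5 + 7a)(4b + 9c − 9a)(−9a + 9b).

837ab^2 − 180b^3 + 1206abc − 477b^2c − 1224a^2b + 162ac^2 − 162bc^2 − 729a^2c − 585ab + 180b^2 − 405ac + 405bc + 405a^2 + 567a^3

(−5b − 2c + 5 + 7a)(4b + 9c − 9a)(−9a + 9b)
= (−20b^2 − 45bc + 45ab − 8bc − 18c^2 + 18ac + 20b + 45c − 45a + 28ab + 63ac − 63a^2)(−9a + 9b)    [distributive law]
= (−20b^2 − 53bc + 73ab − 18c^2 + 81ac + 20b + 45c − 45a − 63a^2)(−9a + 9b)    [combine like terms]
= 180ab^2 − 180b^3 + 477abc − 477b^2c − 657a^2b + 657ab^2 + 162ac^2 − 162bc^2 − 729a^2c + 729abc − 180ab + 180b^2 − 405ac + 405bc + 405a^2 − 405ab + 567a^3 − 567a^2b    [distributive law]
= 837ab^2 − 180b^3 + 1206abc − 477b^2c − 1224a^2b + 162ac^2 − 162bc^2 − 729a^2c − 585ab + 180b^2 − 405ac + 405bc + 405a^2 + 567a^3    [combine like terms]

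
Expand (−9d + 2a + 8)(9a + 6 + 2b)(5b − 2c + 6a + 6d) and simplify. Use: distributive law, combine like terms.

−489abd + 162acd − 378a²d − 486ad² − 174bd + 108cd + 180ad − 324d² − 90b²d + 36bcd − 108bd² + 114a²b − 36a²c + 108a³ + 516ab − 168ac + 504a² + 20ab² − 8abc + 240b − 96c + 288a + 288d + 80b² − 32bc

(−9d + 2a + 8)(9a + 6 + 2b)(5b − 2c + 6a + 6d)
= (−81ad − 54d − 18bd + 18a² + 12a + 4ab + 72a + 48 + 16b)(5b − 2c + 6a + 6d)    [distributive law]
= (−81ad − 54d − 18bd + 18a² + 84a + 4ab + 48 + 16b)(5b − 2c + 6a + 6d)    [combine like terms]
= −405abd + 162acd − 486a²d − 486ad² − 270bd + 108cd − 324ad − 324d² − 90b²d + 36bcd − 108abd − 108bd² + 90a²b − 36a²c + 108a³ + 108a²d + 420ab − 168ac + 504a² + 504ad + 20ab² − 8abc + 24a²b + 24abd + 240b − 96c + 288a + 288d + 80b² − 32bc + 96ab + 96bd    [distributive law]
= −489abd + 162acd − 378a²d − 486ad² − 174bd + 108cd + 180ad − 324d² − 90b²d + 36bcd − 108bd² + 114a²b − 36a²c + 108a³ + 516ab − 168ac + 504a² + 20ab² − 8abc + 240b − 96c + 288a + 288d + 80b² − 32bc    [combine like terms]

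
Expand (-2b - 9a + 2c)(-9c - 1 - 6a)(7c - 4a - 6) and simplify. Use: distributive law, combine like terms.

(-2b - 9a + 2c)(-9c - 1 - 6a)(7c - 4a - 6)
= (18bc + 2b + 12ab + 81ac + 9a + 54a² - 18c² - 2c - 12ac)(7c - 4a - 6)    [distributive law]
= (18bc + 2b + 12ab + 69ac + 9a + 54a² - 18c² - 2c)(7c - 4a - 6)    [combine like terms]
= 126bc² - 72abc - 108bc + 14bc - 8ab - 12b + 84abc - 48a²b - 72ab + 483ac² - 276a²c - 414ac + 63ac - 36a² - 54a + 378a²c - 216a³ - 324a² - 126c³ + 72ac² + 108c² - 14c² + 8ac + 12c    [distributive law]
= 126bc² + 12abc - 94bc - 80ab - 12b - 48a²b + 555ac² + 102a²c - 343ac - 360a² - 54a - 216a³ - 126c³ + 94c² + 12c    [combine like terms]

126bc² + 12abc - 94bc - 80ab - 12b - 48a²b + 555ac² + 102a²c - 343ac - 360a² - 54a - 216a³ - 126c³ + 94c² + 12c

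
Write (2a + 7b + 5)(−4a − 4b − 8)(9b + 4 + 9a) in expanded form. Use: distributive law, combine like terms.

(2a + 7b + 5)(−4a − 4b − 8)(9b + 4 + 9a)
= (−8a^2 − 8ab − 16a − 28ab − 28b^2 − 56b − 20a − 20b − 40)(9b + 4 + 9a)    [distributive law]
= (−8a^2 − 36ab − 36a − 28b^2 − 76b − 40)(9b + 4 + 9a)    [combine like terms]
= −72a^2b − 32a^2 − 72a^3 − 324ab^2 − 144ab − 324a^2b − 324ab − 144a − 324a^2 − 252b^3 − 112b^2 − 252ab^2 − 684b^2 − 304b − 684ab − 360b − 160 − 360a    [distributive law]
= −396a^2b − 356a^2 − 72a^3 − 576ab^2 − 1152ab − 504a − 252b^3 − 796b^2 − 664b − 160    [combine like terms]

−396a^2b − 356a^2 − 72a^3 − 576ab^2 − 1152ab − 504a − 252b^3 − 796b^2 − 664b − 160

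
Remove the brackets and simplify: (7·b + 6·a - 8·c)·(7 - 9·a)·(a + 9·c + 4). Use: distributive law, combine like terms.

-203·a·b + 441·b·c + 196·b - 63·a^2·b - 567·a·b·c - 174·a^2 + 610·a·c + 168·a - 54·a^3 - 414·a^2·c - 504·c^2 - 224·c + 648·a·c^2

(7·b + 6·a - 8·c)·(7 - 9·a)·(a + 9·c + 4)
= (49·b - 63·a·b + 42·a - 54·a^2 - 56·c + 72·a·c)·(a + 9·c + 4)    [distributive law]
= 49·a·b + 441·b·c + 196·b - 63·a^2·b - 567·a·b·c - 252·a·b + 42·a^2 + 378·a·c + 168·a - 54·a^3 - 486·a^2·c - 216·a^2 - 56·a·c - 504·c^2 - 224·c + 72·a^2·c + 648·a·c^2 + 288·a·c    [distributive law]
= -203·a·b + 441·b·c + 196·b - 63·a^2·b - 567·a·b·c - 174·a^2 + 610·a·c + 168·a - 54·a^3 - 414·a^2·c - 504·c^2 - 224·c + 648·a·c^2    [combine like terms]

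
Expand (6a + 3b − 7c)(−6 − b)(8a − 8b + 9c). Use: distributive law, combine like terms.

−288a^2 + 144ab + 12ac − 48a^2b + 24ab^2 + 2abc + 144b^2 − 498bc + 24b^3 − 83b^2c + 378c^2 + 63bc^2

(6a + 3b − 7c)(−6 − b)(8a − 8b + 9c)
= (−36a − 6ab − 18b − 3b^2 + 42c + 7bc)(8a − 8b + 9c)    [distributive law]
= −288a^2 + 288ab − 324ac − 48a^2b + 48ab^2 − 54abc − 144ab + 144b^2 − 162bc − 24ab^2 + 24b^3 − 27b^2c + 336ac − 336bc + 378c^2 + 56abc − 56b^2c + 63bc^2    [distributive law]
= −288a^2 + 144ab + 12ac − 48a^2b + 24ab^2 + 2abc + 144b^2 − 498bc + 24b^3 − 83b^2c + 378c^2 + 63bc^2    [combine like terms]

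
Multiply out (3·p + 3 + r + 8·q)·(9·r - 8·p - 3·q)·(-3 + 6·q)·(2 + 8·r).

462·p·r - 456·p·r^2 + 828·p·q·r + 912·p·q·r^2 + 144·p^2 + 576·p^2·r - 288·p^2·q - 1152·p^2·q·r + 150·p·q - 876·p·q^2 - 3504·p·q^2·r - 162·r - 702·r^2 + 126·q·r - 252·q·r^2 + 144·p + 54·q + 36·q^2 + 972·q^2·r - 216·r^3 + 432·q·r^3 + 3312·q^2·r^2 - 288·q^3 - 1152·q^3·r

(3·p + 3 + r + 8·q)·(9·r - 8·p - 3·q)·(-3 + 6·q)·(2 + 8·r)
= (27·p·r - 24·p^2 - 9·p·q + 27·r - 24·p - 9·q + 9·r^2 - 8·p·r - 3·q·r + 72·q·r - 64·p·q - 24·q^2)·(-3 + 6·q)·(2 + 8·r)    [distributive law]
= (19·p·r - 24·p^2 - 73·p·q + 27·r - 24·p - 9·q + 9·r^2 + 69·q·r - 24·q^2)·(-3 + 6·q)·(2 + 8·r)    [combine like terms]
= (-57·p·r + 114·p·q·r + 72·p^2 - 144·p^2·q + 219·p·q - 438·p·q^2 - 81·r + 162·q·r + 72·p - 144·p·q + 27·q - 54·q^2 - 27·r^2 + 54·q·r^2 - 207·q·r + 414·q^2·r + 72·q^2 - 144·q^3)·(2 + 8·r)    [distributive law]
= (-57·p·r + 114·p·q·r + 72·p^2 - 144·p^2·q + 75·p·q - 438·p·q^2 - 81·r - 45·q·r + 72·p + 27·q + 18·q^2 - 27·r^2 + 54·q·r^2 + 414·q^2·r - 144·q^3)·(2 + 8·r)    [combine like terms]
= -114·p·r - 456·p·r^2 + 228·p·q·r + 912·p·q·r^2 + 144·p^2 + 576·p^2·r - 288·p^2·q - 1152·p^2·q·r + 150·p·q + 600·p·q·r - 876·p·q^2 - 3504·p·q^2·r - 162·r - 648·r^2 - 90·q·r - 360·q·r^2 + 144·p + 576·p·r + 54·q + 216·q·r + 36·q^2 + 144·q^2·r - 54·r^2 - 216·r^3 + 108·q·r^2 + 432·q·r^3 + 828·q^2·r + 3312·q^2·r^2 - 288·q^3 - 1152·q^3·r    [distributive law]
= 462·p·r - 456·p·r^2 + 828·p·q·r + 912·p·q·r^2 + 144·p^2 + 576·p^2·r - 288·p^2·q - 1152·p^2·q·r + 150·p·q - 876·p·q^2 - 3504·p·q^2·r - 162·r - 702·r^2 + 126·q·r - 252·q·r^2 + 144·p + 54·q + 36·q^2 + 972·q^2·r - 216·r^3 + 432·q·r^3 + 3312·q^2·r^2 - 288·q^3 - 1152·q^3·r    [combine like terms]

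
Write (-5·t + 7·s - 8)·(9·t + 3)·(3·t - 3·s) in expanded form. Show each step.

(-5·t + 7·s - 8)·(9·t + 3)·(3·t - 3·s)
= (-45·t² - 15·t + 63·s·t + 21·s - 72·t - 24)·(3·t - 3·s)    [distributive law]
= (-45·t² - 87·t + 63·s·t + 21·s - 24)·(3·t - 3·s)    [combine like terms]
= -135·t³ + 135·s·t² - 261·t² + 261·s·t + 189·s·t² - 189·s²·t + 63·s·t - 63·s² - 72·t + 72·s    [distributive law]
= -135·t³ + 324·s·t² - 261·t² + 324·s·t - 189·s²·t - 63·s² - 72·t + 72·s    [combine like terms]

-135·t³ + 324·s·t² - 261·t² + 324·s·t - 189·s²·t - 63·s² - 72·t + 72·s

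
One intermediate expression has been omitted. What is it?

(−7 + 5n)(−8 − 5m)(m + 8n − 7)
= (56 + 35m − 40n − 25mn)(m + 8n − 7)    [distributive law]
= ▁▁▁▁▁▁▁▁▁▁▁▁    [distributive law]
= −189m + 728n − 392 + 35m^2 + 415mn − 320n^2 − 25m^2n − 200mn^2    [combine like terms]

After distributive law, the bracketed line is:

56m + 448n − 392 + 35m^2 + 280mn − 245m − 40mn − 320n^2 + 280n − 25m^2n − 200mn^2 + 175mn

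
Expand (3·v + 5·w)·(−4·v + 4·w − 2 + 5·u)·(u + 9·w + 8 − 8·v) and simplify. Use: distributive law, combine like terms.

−132·u·v² − 44·v²·w − 48·v² + 96·v³ − 73·u·v·w − 232·v·w² − 38·v·w + 114·u·v − 48·v + 15·u²·v + 245·u·w² + 180·w³ + 70·w² + 190·u·w − 80·w + 25·u²·w

(3·v + 5·w)·(−4·v + 4·w − 2 + 5·u)·(u + 9·w + 8 − 8·v)
= (−12·v² + 12·v·w − 6·v + 15·u·v − 20·v·w + 20·w² − 10·w + 25·u·w)·(u + 9·w + 8 − 8·v)    [distributive law]
= (−12·v² − 8·v·w − 6·v + 15·u·v + 20·w² − 10·w + 25·u·w)·(u + 9·w + 8 − 8·v)    [combine like terms]
= −12·u·v² − 108·v²·w − 96·v² + 96·v³ − 8·u·v·w − 72·v·w² − 64·v·w + 64·v²·w − 6·u·v − 54·v·w − 48·v + 48·v² + 15·u²·v + 135·u·v·w + 120·u·v − 120·u·v² + 20·u·w² + 180·w³ + 160·w² − 160·v·w² − 10·u·w − 90·w² − 80·w + 80·v·w + 25·u²·w + 225·u·w² + 200·u·w − 200·u·v·w    [distributive law]
= −132·u·v² − 44·v²·w − 48·v² + 96·v³ − 73·u·v·w − 232·v·w² − 38·v·w + 114·u·v − 48·v + 15·u²·v + 245·u·w² + 180·w³ + 70·w² + 190·u·w − 80·w + 25·u²·w    [combine like terms]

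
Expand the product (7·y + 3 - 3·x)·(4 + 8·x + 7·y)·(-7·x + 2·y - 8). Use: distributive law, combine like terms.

(7·y + 3 - 3·x)·(4 + 8·x + 7·y)·(-7·x + 2·y - 8)
= (28·y + 56·x·y + 49·y^2 + 12 + 24·x + 21·y - 12·x - 24·x^2 - 21·x·y)·(-7·x + 2·y - 8)    [distributive law]
= (49·y + 35·x·y + 49·y^2 + 12 + 12·x - 24·x^2)·(-7·x + 2·y - 8)    [combine like terms]
= -343·x·y + 98·y^2 - 392·y - 245·x^2·y + 70·x·y^2 - 280·x·y - 343·x·y^2 + 98·y^3 - 392·y^2 - 84·x + 24·y - 96 - 84·x^2 + 24·x·y - 96·x + 168·x^3 - 48·x^2·y + 192·x^2    [distributive law]
= -599·x·y - 294·y^2 - 368·y - 293·x^2·y - 273·x·y^2 + 98·y^3 - 180·x - 96 + 108·x^2 + 168·x^3    [combine like terms]

-599·x·y - 294·y^2 - 368·y - 293·x^2·y - 273·x·y^2 + 98·y^3 - 180·x - 96 + 108·x^2 + 168·x^3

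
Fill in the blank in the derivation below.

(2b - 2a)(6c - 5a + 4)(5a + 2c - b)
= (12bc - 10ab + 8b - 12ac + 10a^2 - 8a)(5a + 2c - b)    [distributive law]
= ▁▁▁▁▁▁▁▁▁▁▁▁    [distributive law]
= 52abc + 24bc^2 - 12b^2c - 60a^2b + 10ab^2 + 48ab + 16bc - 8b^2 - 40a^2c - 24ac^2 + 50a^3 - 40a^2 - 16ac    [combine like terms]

By distributive law:

60abc + 24bc^2 - 12b^2c - 50a^2b - 20abc + 10ab^2 + 40ab + 16bc - 8b^2 - 60a^2c - 24ac^2 + 12abc + 50a^3 + 20a^2c - 10a^2b - 40a^2 - 16ac + 8ab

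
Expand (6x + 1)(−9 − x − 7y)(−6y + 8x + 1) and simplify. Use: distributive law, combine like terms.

(6x + 1)(−9 − x − 7y)(−6y + 8x + 1)
= (−54x − 6x² − 42xy − 9 − x − 7y)(−6y + 8x + 1)    [distributive law]
= (−55x − 6x² − 42xy − 9 − 7y)(−6y + 8x + 1)    [combine like terms]
= 330xy − 440x² − 55x + 36x²y − 48x³ − 6x² + 252xy² − 336x²y − 42xy + 54y − 72x − 9 + 42y² − 56xy − 7y    [distributive law]
= 232xy − 446x² − 127x − 300x²y − 48x³ + 252xy² + 47y − 9 + 42y²    [combine like terms]

232xy − 446x² − 127x − 300x²y − 48x³ + 252xy² + 47y − 9 + 42y²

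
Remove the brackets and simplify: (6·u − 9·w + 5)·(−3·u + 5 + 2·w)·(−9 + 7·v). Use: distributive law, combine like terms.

(6·u − 9·w + 5)·(−3·u + 5 + 2·w)·(−9 + 7·v)
= (−18·u^2 + 30·u + 12·u·w + 27·u·w − 45·w − 18·w^2 − 15·u + 25 + 10·w)·(−9 + 7·v)    [distributive law]
= (−18·u^2 + 15·u + 39·u·w − 35·w − 18·w^2 + 25)·(−9 + 7·v)    [combine like terms]
= 162·u^2 − 126·u^2·v − 135·u + 105·u·v − 351·u·w + 273·u·v·w + 315·w − 245·v·w + 162·w^2 − 126·v·w^2 − 225 + 175·v    [distributive law]

162·u^2 − 126·u^2·v − 135·u + 105·u·v − 351·u·w + 273·u·v·w + 315·w − 245·v·w + 162·w^2 − 126·v·w^2 − 225 + 175·v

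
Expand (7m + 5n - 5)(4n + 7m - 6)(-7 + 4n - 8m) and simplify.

-349mn + 92mn^2 - 308m^2n + 273m^2 - 392m^3 + 299m - 340n^2 + 80n^3 + 470n - 210

(7m + 5n - 5)(4n + 7m - 6)(-7 + 4n - 8m)
= (28mn + 49m^2 - 42m + 20n^2 + 35mn - 30n - 20n - 35m + 30)(-7 + 4n - 8m)    [distributive law]
= (63mn + 49m^2 - 77m + 20n^2 - 50n + 30)(-7 + 4n - 8m)    [combine like terms]
= -441mn + 252mn^2 - 504m^2n - 343m^2 + 196m^2n - 392m^3 + 539m - 308mn + 616m^2 - 140n^2 + 80n^3 - 160mn^2 + 350n - 200n^2 + 400mn - 210 + 120n - 240m    [distributive law]
= -349mn + 92mn^2 - 308m^2n + 273m^2 - 392m^3 + 299m - 340n^2 + 80n^3 + 470n - 210    [combine like terms]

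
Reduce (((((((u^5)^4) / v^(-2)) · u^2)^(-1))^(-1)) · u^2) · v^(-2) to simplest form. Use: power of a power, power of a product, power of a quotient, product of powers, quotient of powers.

(((((((u^5)^4) / v^(-2)) · u^2)^(-1))^(-1)) · u^2) · v^(-2)
= ((((((u^5)^4) / v^(-2)) · u^2)^1) · u^2) · v^(-2)    [power of a power]
= ((((((u^5)^4) / v^(-2))^1) · ((u^2)^1)) · u^2) · v^(-2)    [power of a product]
= ((((((u^5)^4)^1) / ((v^(-2))^1)) · ((u^2)^1)) · u^2) · v^(-2)    [power of a quotient]
= (((((u^5)^4) / ((v^(-2))^1)) · ((u^2)^1)) · u^2) · v^(-2)    [power of a power]
= (((u^20 / ((v^(-2))^1)) · ((u^2)^1)) · u^2) · v^(-2)    [power of a power]
= (((u^20 / v^(-2)) · ((u^2)^1)) · u^2) · v^(-2)    [power of a power]
= (((u^20 / v^(-2)) · u^2) · u^2) · v^(-2)    [power of a power]
= u^24    [quotient of powers; product of powers]

u^24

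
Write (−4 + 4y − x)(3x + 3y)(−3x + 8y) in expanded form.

36x² − 60xy − 96y² − 51x²y + 36xy² + 96y³ + 9x³

(−4 + 4y − x)(3x + 3y)(−3x + 8y)
= (−12x − 12y + 12xy + 12y² − 3x² − 3xy)(−3x + 8y)    [distributive law]
= (−12x − 12y + 9xy + 12y² − 3x²)(−3x + 8y)    [combine like terms]
= 36x² − 96xy + 36xy − 96y² − 27x²y + 72xy² − 36xy² + 96y³ + 9x³ − 24x²y    [distributive law]
= 36x² − 60xy − 96y² − 51x²y + 36xy² + 96y³ + 9x³    [combine like terms]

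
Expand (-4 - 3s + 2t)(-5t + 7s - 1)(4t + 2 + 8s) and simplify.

52t^2 + 52t + 102st - 18s - 242s^2 + 8 + 36st^2 + 148s^2t - 168s^3 - 40t^3

(-4 - 3s + 2t)(-5t + 7s - 1)(4t + 2 + 8s)
= (20t - 28s + 4 + 15st - 21s^2 + 3s - 10t^2 + 14st - 2t)(4t + 2 + 8s)    [distributive law]
= (18t - 25s + 4 + 29st - 21s^2 - 10t^2)(4t + 2 + 8s)    [combine like terms]
= 72t^2 + 36t + 144st - 100st - 50s - 200s^2 + 16t + 8 + 32s + 116st^2 + 58st + 232s^2t - 84s^2t - 42s^2 - 168s^3 - 40t^3 - 20t^2 - 80st^2    [distributive law]
= 52t^2 + 52t + 102st - 18s - 242s^2 + 8 + 36st^2 + 148s^2t - 168s^3 - 40t^3    [combine like terms]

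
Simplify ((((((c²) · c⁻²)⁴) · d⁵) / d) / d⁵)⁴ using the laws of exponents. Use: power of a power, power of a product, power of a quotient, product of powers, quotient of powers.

((((((c²) · c⁻²)⁴) · d⁵) / d) / d⁵)⁴
= ((((((c²) · c⁻²)⁴) · d⁵) / d)⁴) / ((d⁵)⁴)    [power of a quotient]
= ((((((c²) · c⁻²)⁴) · d⁵)⁴) / (d⁴)) / ((d⁵)⁴)    [power of a quotient]
= ((((((c²) · c⁻²)⁴)⁴) · ((d⁵)⁴)) / (d⁴)) / ((d⁵)⁴)    [power of a product]
= (((((c²) · c⁻²)¹⁶) · ((d⁵)⁴)) / (d⁴)) / ((d⁵)⁴)    [power of a power]
= (((((c²)¹⁶) · ((c⁻²)¹⁶)) · ((d⁵)⁴)) / (d⁴)) / ((d⁵)⁴)    [power of a product]
= ((((c³²) · ((c⁻²)¹⁶)) · ((d⁵)⁴)) / (d⁴)) / ((d⁵)⁴)    [power of a power]
= (((c³² · c⁻³²) · ((d⁵)⁴)) / (d⁴)) / ((d⁵)⁴)    [power of a power]
= ((c⁰ · ((d⁵)⁴)) / (d⁴)) / ((d⁵)⁴)    [product of powers]
= ((c⁰ · d²⁰) / (d⁴)) / ((d⁵)⁴)    [power of a power]
= ((c⁰ · d²⁰) / d⁴) / d²⁰    [power of a power]
= d⁻⁴    [quotient of powers; product of powers]

d⁻⁴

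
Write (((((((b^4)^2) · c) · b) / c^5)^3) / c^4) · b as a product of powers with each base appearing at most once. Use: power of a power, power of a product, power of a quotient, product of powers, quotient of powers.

(((((((b^4)^2) · c) · b) / c^5)^3) / c^4) · b
= (((((((b^4)^2) · c) · b)^3) / ((c^5)^3)) / c^4) · b    [power of a quotient]
= (((((((b^4)^2) · c)^3) · (b^3)) / ((c^5)^3)) / c^4) · b    [power of a product]
= (((((((b^4)^2)^3) · (c^3)) · (b^3)) / ((c^5)^3)) / c^4) · b    [power of a product]
= ((((((b^4)^6) · (c^3)) · (b^3)) / ((c^5)^3)) / c^4) · b    [power of a power]
= ((((b^24 · (c^3)) · (b^3)) / ((c^5)^3)) / c^4) · b    [power of a power]
= ((((b^24 · c^3) · b^3) / c^15) / c^4) · b    [power of a power]
= b^28c^(-16)    [quotient of powers; product of powers]

b^28c^(-16)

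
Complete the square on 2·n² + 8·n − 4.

2(n + 2)² − 12

2·n² + 8·n − 4
= 2(n² + 4·n) − 4    [factor out 2 from the n-terms]
= 2(n² + 4·n + 4 − 4) − 4    [add and subtract 4 inside the bracket]
= 2(n + 2)² − 8 − 4    [perfect-square identity]
= 2(n + 2)² − 12    [combine constants]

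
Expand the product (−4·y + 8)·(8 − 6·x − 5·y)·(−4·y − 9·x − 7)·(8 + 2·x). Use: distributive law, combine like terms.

1184·y² − 1912·x·y² + 5872·x·y − 384·x²·y + 1984·y − 552·x²·y² − 432·x³·y − 640·y³ − 160·x·y³ − 2816·x + 2976·x² − 3584 + 864·x³

(−4·y + 8)·(8 − 6·x − 5·y)·(−4·y − 9·x − 7)·(8 + 2·x)
= (−32·y + 24·x·y + 20·y² + 64 − 48·x − 40·y)·(−4·y − 9·x − 7)·(8 + 2·x)    [distributive law]
= (−72·y + 24·x·y + 20·y² + 64 − 48·x)·(−4·y − 9·x − 7)·(8 + 2·x)    [combine like terms]
= (288·y² + 648·x·y + 504·y − 96·x·y² − 216·x²·y − 168·x·y − 80·y³ − 180·x·y² − 140·y² − 256·y − 576·x − 448 + 192·x·y + 432·x² + 336·x)·(8 + 2·x)    [distributive law]
= (148·y² + 672·x·y + 248·y − 276·x·y² − 216·x²·y − 80·y³ − 240·x − 448 + 432·x²)·(8 + 2·x)    [combine like terms]
= 1184·y² + 296·x·y² + 5376·x·y + 1344·x²·y + 1984·y + 496·x·y − 2208·x·y² − 552·x²·y² − 1728·x²·y − 432·x³·y − 640·y³ − 160·x·y³ − 1920·x − 480·x² − 3584 − 896·x + 3456·x² + 864·x³    [distributive law]
= 1184·y² − 1912·x·y² + 5872·x·y − 384·x²·y + 1984·y − 552·x²·y² − 432·x³·y − 640·y³ − 160·x·y³ − 2816·x + 2976·x² − 3584 + 864·x³    [combine like terms]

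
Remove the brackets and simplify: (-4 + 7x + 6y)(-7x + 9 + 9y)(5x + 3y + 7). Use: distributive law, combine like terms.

(-4 + 7x + 6y)(-7x + 9 + 9y)(5x + 3y + 7)
= (28x - 36 - 36y - 49x^2 + 63x + 63xy - 42xy + 54y + 54y^2)(5x + 3y + 7)    [distributive law]
= (91x - 36 + 18y - 49x^2 + 21xy + 54y^2)(5x + 3y + 7)    [combine like terms]
= 455x^2 + 273xy + 637x - 180x - 108y - 252 + 90xy + 54y^2 + 126y - 245x^3 - 147x^2y - 343x^2 + 105x^2y + 63xy^2 + 147xy + 270xy^2 + 162y^3 + 378y^2    [distributive law]
= 112x^2 + 510xy + 457x + 18y - 252 + 432y^2 - 245x^3 - 42x^2y + 333xy^2 + 162y^3    [combine like terms]

112x^2 + 510xy + 457x + 18y - 252 + 432y^2 - 245x^3 - 42x^2y + 333xy^2 + 162y^3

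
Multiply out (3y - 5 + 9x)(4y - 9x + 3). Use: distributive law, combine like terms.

12y^2 + 9xy - 11y + 72x - 15 - 81x^2

(3y - 5 + 9x)(4y - 9x + 3)
= 12y^2 - 27xy + 9y - 20y + 45x - 15 + 36xy - 81x^2 + 27x    [distributive law]
= 12y^2 + 9xy - 11y + 72x - 15 - 81x^2    [combine like terms]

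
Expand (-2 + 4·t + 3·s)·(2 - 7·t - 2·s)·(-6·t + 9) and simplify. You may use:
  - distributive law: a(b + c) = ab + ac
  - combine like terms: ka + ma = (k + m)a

(-2 + 4·t + 3·s)·(2 - 7·t - 2·s)·(-6·t + 9)
= (-4 + 14·t + 4·s + 8·t - 28·t² - 8·s·t + 6·s - 21·s·t - 6·s²)·(-6·t + 9)    [distributive law]
= (-4 + 22·t + 10·s - 28·t² - 29·s·t - 6·s²)·(-6·t + 9)    [combine like terms]
= 24·t - 36 - 132·t² + 198·t - 60·s·t + 90·s + 168·t³ - 252·t² + 174·s·t² - 261·s·t + 36·s²·t - 54·s²    [distributive law]
= 222·t - 36 - 384·t² - 321·s·t + 90·s + 168·t³ + 174·s·t² + 36·s²·t - 54·s²    [combine like terms]

222·t - 36 - 384·t² - 321·s·t + 90·s + 168·t³ + 174·s·t² + 36·s²·t - 54·s²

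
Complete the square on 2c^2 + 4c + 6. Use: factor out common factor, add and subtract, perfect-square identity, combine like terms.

2(c + 1)^2 + 4

2c^2 + 4c + 6
= 2(c^2 + 2c) + 6    [factor out 2 from the c-terms]
= 2(c^2 + 2c + 1 - 1) + 6    [add and subtract 1 inside the bracket]
= 2(c + 1)^2 - 2 + 6    [perfect-square identity]
= 2(c + 1)^2 + 4    [combine constants]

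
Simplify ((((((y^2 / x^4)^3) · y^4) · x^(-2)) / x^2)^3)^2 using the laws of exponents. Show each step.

x^(-96)y^60

((((((y^2 / x^4)^3) · y^4) · x^(-2)) / x^2)^3)^2
= (((((y^2 / x^4)^3) · y^4) · x^(-2)) / x^2)^6    [power of a power]
= (((((y^2 / x^4)^3) · y^4) · x^(-2))^6) / ((x^2)^6)    [power of a quotient]
= (((((y^2 / x^4)^3) · y^4)^6) · ((x^(-2))^6)) / ((x^2)^6)    [power of a product]
= (((((y^2 / x^4)^3)^6) · ((y^4)^6)) · ((x^(-2))^6)) / ((x^2)^6)    [power of a product]
= ((((y^2 / x^4)^18) · ((y^4)^6)) · ((x^(-2))^6)) / ((x^2)^6)    [power of a power]
= (((((y^2)^18) / ((x^4)^18)) · ((y^4)^6)) · ((x^(-2))^6)) / ((x^2)^6)    [power of a quotient]
= (((y^36 / ((x^4)^18)) · ((y^4)^6)) · ((x^(-2))^6)) / ((x^2)^6)    [power of a power]
= (((y^36 / x^72) · ((y^4)^6)) · ((x^(-2))^6)) / ((x^2)^6)    [power of a power]
= (((y^36 / x^72) · y^24) · ((x^(-2))^6)) / ((x^2)^6)    [power of a power]
= (((y^36 / x^72) · y^24) · x^(-12)) / ((x^2)^6)    [power of a power]
= (((y^36 / x^72) · y^24) · x^(-12)) / x^12    [power of a power]
= x^(-96)y^60    [quotient of powers; product of powers]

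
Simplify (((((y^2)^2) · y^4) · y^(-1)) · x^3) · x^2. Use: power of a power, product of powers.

x^5y^7

(((((y^2)^2) · y^4) · y^(-1)) · x^3) · x^2
= ((((y^4) · y^4) · y^(-1)) · x^3) · x^2    [power of a power]
= ((y^8 · y^(-1)) · x^3) · x^2    [product of powers]
= (y^7 · x^3) · x^2    [product of powers]
= x^5y^7    [product of powers]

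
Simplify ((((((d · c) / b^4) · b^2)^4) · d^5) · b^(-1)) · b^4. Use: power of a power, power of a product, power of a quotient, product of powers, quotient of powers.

((((((d · c) / b^4) · b^2)^4) · d^5) · b^(-1)) · b^4
= ((((((d · c) / b^4)^4) · ((b^2)^4)) · d^5) · b^(-1)) · b^4    [power of a product]
= ((((((d · c)^4) / ((b^4)^4)) · ((b^2)^4)) · d^5) · b^(-1)) · b^4    [power of a quotient]
= ((((((d^4) · (c^4)) / ((b^4)^4)) · ((b^2)^4)) · d^5) · b^(-1)) · b^4    [power of a product]
= (((((d^4 · c^4) / b^16) · ((b^2)^4)) · d^5) · b^(-1)) · b^4    [power of a power]
= (((((d^4 · c^4) / b^16) · b^8) · d^5) · b^(-1)) · b^4    [power of a power]
= b^(-5)c^4d^9    [quotient of powers; product of powers]

b^(-5)c^4d^9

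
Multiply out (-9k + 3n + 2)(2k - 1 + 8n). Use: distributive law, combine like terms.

(-9k + 3n + 2)(2k - 1 + 8n)
= -18k^2 + 9k - 72kn + 6kn - 3n + 24n^2 + 4k - 2 + 16n    [distributive law]
= -18k^2 + 13k - 66kn + 13n + 24n^2 - 2    [combine like terms]

-18k^2 + 13k - 66kn + 13n + 24n^2 - 2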